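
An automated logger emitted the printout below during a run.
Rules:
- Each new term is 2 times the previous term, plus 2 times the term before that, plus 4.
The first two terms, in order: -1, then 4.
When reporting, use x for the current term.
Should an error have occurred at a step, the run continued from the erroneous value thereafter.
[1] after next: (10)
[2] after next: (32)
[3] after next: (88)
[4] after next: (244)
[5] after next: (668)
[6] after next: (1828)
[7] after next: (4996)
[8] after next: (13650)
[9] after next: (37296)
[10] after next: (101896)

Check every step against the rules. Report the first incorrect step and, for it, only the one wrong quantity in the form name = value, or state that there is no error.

step 1: x = 2*(4) + (2)*(-1) + (4) = 10 -> exactly as logged
step 2: x = 2*(10) + (2)*(4) + (4) = 32 -> same as recorded
step 3: x = 2*(32) + (2)*(10) + (4) = 88 -> confirmed correct
step 4: x = 2*(88) + (2)*(32) + (4) = 244 -> matches
step 5: x = 2*(244) + (2)*(88) + (4) = 668 -> confirmed correct
step 6: x = 2*(668) + (2)*(244) + (4) = 1828 -> consistent with the printout
step 7: x = 2*(1828) + (2)*(668) + (4) = 4996 -> confirmed correct
step 8: x = 2*(4996) + (2)*(1828) + (4) = 13652 -> this is not what the printout shows
Conclusion: step 8 carries the first error; the entry should be x = 13652.

step 8, x = 13652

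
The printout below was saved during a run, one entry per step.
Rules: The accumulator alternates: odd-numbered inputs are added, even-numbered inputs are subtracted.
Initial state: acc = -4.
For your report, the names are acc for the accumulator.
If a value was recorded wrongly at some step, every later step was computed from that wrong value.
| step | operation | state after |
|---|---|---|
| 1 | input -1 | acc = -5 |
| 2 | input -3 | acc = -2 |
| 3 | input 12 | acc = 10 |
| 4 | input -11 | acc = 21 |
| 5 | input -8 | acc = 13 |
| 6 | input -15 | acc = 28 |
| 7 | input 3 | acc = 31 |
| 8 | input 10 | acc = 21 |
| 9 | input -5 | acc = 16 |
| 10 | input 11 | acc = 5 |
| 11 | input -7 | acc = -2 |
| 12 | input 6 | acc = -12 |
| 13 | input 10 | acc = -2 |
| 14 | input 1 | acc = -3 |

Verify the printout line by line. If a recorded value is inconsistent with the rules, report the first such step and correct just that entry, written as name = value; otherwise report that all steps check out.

step 12, acc = -8

Step 1: acc = -4 + -1 = -5 — checks out.
Step 2: acc = -5 - -3 = -2 — no discrepancy.
Step 3: acc = -2 + 12 = 10 — agrees with the printout.
Step 4: acc = 10 - -11 = 21 — agrees with the printout.
Step 5: acc = 21 + -8 = 13 — no discrepancy.
Step 6: acc = 13 - -15 = 28 — confirmed correct.
Step 7: acc = 28 + 3 = 31 — exactly as logged.
Step 8: acc = 31 - 10 = 21 — in agreement.
Step 9: acc = 21 + -5 = 16 — same as recorded.
Step 10: acc = 16 - 11 = 5 — no discrepancy.
Step 11: acc = 5 + -7 = -2 — consistent with the printout.
Step 12: acc = -2 - 6 = -8 — this is not what the printout shows.
The audit stops at step 12: the recorded entry is wrong and should be acc = -8.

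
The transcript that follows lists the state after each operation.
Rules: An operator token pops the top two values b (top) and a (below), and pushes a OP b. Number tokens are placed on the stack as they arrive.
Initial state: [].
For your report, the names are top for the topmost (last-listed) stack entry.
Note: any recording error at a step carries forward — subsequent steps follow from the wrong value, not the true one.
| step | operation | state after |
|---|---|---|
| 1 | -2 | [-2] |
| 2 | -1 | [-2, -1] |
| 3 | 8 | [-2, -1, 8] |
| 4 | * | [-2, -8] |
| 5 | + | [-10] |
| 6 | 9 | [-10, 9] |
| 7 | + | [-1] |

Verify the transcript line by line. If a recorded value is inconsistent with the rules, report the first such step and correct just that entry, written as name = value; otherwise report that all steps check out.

Recomputing the run from the initial state:
step 1: [-2]
step 2: [-2, -1]
step 3: [-2, -1, 8]
step 4: [-2, -8]
step 5: [-10]
step 6: [-10, 9]
step 7: [-1]
This matches the transcript at every step.

no error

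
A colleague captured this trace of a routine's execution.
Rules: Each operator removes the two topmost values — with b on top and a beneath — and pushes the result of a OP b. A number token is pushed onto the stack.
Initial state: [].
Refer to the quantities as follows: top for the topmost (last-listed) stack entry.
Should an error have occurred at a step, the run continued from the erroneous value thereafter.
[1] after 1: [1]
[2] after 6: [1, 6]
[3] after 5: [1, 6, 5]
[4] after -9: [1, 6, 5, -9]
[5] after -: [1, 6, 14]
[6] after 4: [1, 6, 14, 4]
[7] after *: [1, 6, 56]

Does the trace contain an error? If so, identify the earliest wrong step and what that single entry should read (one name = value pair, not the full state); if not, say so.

1. push 1: top = 1 (verified)
2. push 6: top = 6 (confirmed correct)
3. push 5: top = 5 (checks out)
4. push -9: top = -9 (matches)
5. 5 - -9 = 14 (matches)
6. push 4: top = 4 (verified)
7. 14 * 4 = 56 (agrees with the trace)
Each recorded entry agrees with the recomputation.

no error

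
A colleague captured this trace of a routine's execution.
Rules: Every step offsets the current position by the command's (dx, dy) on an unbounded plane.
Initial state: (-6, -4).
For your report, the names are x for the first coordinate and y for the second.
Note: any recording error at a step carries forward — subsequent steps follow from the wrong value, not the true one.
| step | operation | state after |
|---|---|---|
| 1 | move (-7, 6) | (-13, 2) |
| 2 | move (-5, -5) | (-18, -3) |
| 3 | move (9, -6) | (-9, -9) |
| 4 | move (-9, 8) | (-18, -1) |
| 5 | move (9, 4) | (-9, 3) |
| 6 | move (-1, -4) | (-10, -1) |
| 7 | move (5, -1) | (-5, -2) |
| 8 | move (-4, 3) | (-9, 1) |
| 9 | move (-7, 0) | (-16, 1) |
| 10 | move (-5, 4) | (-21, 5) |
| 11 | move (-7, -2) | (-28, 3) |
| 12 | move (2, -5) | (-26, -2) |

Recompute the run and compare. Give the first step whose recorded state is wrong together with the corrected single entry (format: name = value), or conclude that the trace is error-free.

no error

Recomputing the run from the initial state:
step 1: x = -13, y = 2
step 2: x = -18, y = -3
step 3: x = -9, y = -9
step 4: x = -18, y = -1
step 5: x = -9, y = 3
step 6: x = -10, y = -1
step 7: x = -5, y = -2
step 8: x = -9, y = 1
step 9: x = -16, y = 1
step 10: x = -21, y = 5
step 11: x = -28, y = 3
step 12: x = -26, y = -2
This matches the trace at every step.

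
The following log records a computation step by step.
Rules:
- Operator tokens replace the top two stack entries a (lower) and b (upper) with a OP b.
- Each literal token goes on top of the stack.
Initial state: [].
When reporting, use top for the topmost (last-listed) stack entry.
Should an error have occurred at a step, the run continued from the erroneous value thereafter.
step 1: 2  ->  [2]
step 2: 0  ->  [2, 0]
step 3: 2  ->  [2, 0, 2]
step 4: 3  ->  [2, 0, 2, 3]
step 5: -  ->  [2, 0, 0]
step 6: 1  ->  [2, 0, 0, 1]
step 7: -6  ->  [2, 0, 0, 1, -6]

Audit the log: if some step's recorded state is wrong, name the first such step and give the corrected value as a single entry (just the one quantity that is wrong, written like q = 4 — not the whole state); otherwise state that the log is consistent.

step 5, top = -1

Recomputing the run from the initial state:
step 1: [2]
step 2: [2, 0]
step 3: [2, 0, 2]
step 4: [2, 0, 2, 3]
step 5: [2, 0, -1]
step 6: [2, 0, -1, 1]
step 7: [2, 0, -1, 1, -6]
The first disagreement with the log is at step 5, where the value should be top = -1.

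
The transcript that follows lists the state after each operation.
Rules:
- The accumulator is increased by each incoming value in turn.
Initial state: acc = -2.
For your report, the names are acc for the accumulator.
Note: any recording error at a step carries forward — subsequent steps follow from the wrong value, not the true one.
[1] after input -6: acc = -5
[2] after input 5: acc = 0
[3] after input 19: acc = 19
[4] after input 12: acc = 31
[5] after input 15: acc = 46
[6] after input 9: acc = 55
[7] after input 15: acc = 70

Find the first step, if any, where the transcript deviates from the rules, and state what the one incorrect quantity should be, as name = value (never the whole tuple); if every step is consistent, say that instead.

Recomputing the run from the initial state:
step 1: acc = -8
step 2: acc = -3
step 3: acc = 16
step 4: acc = 28
step 5: acc = 43
step 6: acc = 52
step 7: acc = 67
The first disagreement with the transcript is at step 1, where the value should be acc = -8.

step 1, acc = -8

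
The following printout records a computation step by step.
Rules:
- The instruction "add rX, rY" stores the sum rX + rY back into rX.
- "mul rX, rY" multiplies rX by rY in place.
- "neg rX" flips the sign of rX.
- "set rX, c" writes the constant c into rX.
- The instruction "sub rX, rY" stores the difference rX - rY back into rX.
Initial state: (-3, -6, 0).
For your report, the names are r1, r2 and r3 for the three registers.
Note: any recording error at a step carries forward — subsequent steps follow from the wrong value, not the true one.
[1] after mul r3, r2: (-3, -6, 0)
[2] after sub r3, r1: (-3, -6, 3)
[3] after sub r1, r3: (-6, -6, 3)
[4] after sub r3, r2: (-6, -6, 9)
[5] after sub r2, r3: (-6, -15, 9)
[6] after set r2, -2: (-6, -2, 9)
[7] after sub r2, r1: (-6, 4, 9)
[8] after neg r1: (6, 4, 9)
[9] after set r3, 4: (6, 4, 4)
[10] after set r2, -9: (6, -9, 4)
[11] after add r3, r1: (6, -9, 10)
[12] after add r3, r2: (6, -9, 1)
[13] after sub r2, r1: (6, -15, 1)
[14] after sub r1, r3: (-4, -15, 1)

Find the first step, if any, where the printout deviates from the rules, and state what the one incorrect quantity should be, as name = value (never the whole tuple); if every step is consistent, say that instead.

step 14, r1 = 5

Step 1: r3 = 0 * -6 = 0 — exactly as logged.
Step 2: r3 = 0 - -3 = 3 — matches.
Step 3: r1 = -3 - 3 = -6 — verified.
Step 4: r3 = 3 - -6 = 9 — agrees with the printout.
Step 5: r2 = -6 - 9 = -15 — consistent with the printout.
Step 6: r2 = -2 — no discrepancy.
Step 7: r2 = -2 - -6 = 4 — verified.
Step 8: r1 = -(-6) = 6 — confirmed correct.
Step 9: r3 = 4 — confirmed correct.
Step 10: r2 = -9 — matches.
Step 11: r3 = 4 + 6 = 10 — confirmed correct.
Step 12: r3 = 10 + -9 = 1 — agrees with the printout.
Step 13: r2 = -9 - 6 = -15 — no discrepancy.
Step 14: r1 = 6 - 1 = 5 — this is not what the printout shows.
So the first discrepancy is step 14, where the right value is r1 = 5.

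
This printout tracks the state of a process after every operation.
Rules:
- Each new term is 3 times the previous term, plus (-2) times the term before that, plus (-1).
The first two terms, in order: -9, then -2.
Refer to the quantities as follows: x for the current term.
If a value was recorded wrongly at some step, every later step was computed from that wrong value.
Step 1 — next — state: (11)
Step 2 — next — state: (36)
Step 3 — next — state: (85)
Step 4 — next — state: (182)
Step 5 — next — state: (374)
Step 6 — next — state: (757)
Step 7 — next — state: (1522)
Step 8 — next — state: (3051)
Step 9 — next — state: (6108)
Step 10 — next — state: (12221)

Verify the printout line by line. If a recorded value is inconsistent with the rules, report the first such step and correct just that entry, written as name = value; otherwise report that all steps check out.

step 5, x = 375

1. x = 3*(-2) + (-2)*(-9) + (-1) = 11 (confirmed correct)
2. x = 3*(11) + (-2)*(-2) + (-1) = 36 (matches)
3. x = 3*(36) + (-2)*(11) + (-1) = 85 (exactly as logged)
4. x = 3*(85) + (-2)*(36) + (-1) = 182 (no discrepancy)
5. x = 3*(182) + (-2)*(85) + (-1) = 375 (the recorded entry deviates here)
So the first discrepancy is step 5, where the right value is x = 375.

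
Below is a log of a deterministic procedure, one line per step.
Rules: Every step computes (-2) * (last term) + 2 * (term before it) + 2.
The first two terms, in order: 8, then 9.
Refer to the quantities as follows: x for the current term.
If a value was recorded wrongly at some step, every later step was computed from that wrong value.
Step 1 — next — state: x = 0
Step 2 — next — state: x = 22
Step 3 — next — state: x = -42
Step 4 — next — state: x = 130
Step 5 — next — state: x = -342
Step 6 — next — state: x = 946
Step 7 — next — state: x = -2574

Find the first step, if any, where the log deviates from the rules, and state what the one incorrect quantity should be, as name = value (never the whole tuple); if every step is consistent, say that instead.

Recomputing the run from the initial state:
step 1: x = 0
step 2: x = 20
step 3: x = -38
step 4: x = 118
step 5: x = -310
step 6: x = 858
step 7: x = -2334
The first disagreement with the log is at step 2, where the value should be x = 20.

step 2, x = 20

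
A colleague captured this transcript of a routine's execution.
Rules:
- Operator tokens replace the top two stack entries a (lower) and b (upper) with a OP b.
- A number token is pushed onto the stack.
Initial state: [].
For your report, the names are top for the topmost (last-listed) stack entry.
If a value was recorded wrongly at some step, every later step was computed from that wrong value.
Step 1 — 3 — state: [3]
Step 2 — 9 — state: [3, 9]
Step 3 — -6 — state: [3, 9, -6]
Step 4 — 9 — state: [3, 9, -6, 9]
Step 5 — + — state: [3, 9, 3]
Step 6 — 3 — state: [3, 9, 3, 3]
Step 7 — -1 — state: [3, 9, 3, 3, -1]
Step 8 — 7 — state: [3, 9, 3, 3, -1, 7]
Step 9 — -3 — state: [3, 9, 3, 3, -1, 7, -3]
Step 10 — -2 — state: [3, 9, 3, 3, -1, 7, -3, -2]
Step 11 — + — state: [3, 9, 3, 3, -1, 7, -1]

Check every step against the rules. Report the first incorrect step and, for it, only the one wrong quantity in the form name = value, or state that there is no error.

Step 1: push 3: top = 3 — checks out.
Step 2: push 9: top = 9 — same as recorded.
Step 3: push -6: top = -6 — in agreement.
Step 4: push 9: top = 9 — verified.
Step 5: -6 + 9 = 3 — verified.
Step 6: push 3: top = 3 — confirmed correct.
Step 7: push -1: top = -1 — no discrepancy.
Step 8: push 7: top = 7 — in agreement.
Step 9: push -3: top = -3 — verified.
Step 10: push -2: top = -2 — matches.
Step 11: -3 + -2 = -5 — first mismatch against the transcript.
Step 11 is the first one off; corrected, top = -5.

step 11, top = -5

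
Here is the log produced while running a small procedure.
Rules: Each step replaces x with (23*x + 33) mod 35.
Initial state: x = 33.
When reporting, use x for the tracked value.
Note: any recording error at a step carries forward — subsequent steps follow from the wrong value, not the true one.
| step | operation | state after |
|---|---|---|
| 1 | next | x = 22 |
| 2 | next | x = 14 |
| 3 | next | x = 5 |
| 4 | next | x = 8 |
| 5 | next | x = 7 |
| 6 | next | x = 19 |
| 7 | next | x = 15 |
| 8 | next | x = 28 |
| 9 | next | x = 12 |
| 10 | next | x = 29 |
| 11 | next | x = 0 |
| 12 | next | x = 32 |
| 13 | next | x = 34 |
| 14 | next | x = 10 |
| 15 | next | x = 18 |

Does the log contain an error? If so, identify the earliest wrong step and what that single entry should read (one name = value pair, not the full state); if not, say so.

step 12, x = 33

1. x = (23*33 + 33) mod 35 = 22 (same as recorded)
2. x = (23*22 + 33) mod 35 = 14 (exactly as logged)
3. x = (23*14 + 33) mod 35 = 5 (confirmed correct)
4. x = (23*5 + 33) mod 35 = 8 (agrees with the log)
5. x = (23*8 + 33) mod 35 = 7 (checks out)
6. x = (23*7 + 33) mod 35 = 19 (same as recorded)
7. x = (23*19 + 33) mod 35 = 15 (checks out)
8. x = (23*15 + 33) mod 35 = 28 (checks out)
9. x = (23*28 + 33) mod 35 = 12 (in agreement)
10. x = (23*12 + 33) mod 35 = 29 (confirmed correct)
11. x = (23*29 + 33) mod 35 = 0 (matches)
12. x = (23*0 + 33) mod 35 = 33 (first mismatch against the log)
That makes step 12 the first incorrect line — x = 33 is what it should show.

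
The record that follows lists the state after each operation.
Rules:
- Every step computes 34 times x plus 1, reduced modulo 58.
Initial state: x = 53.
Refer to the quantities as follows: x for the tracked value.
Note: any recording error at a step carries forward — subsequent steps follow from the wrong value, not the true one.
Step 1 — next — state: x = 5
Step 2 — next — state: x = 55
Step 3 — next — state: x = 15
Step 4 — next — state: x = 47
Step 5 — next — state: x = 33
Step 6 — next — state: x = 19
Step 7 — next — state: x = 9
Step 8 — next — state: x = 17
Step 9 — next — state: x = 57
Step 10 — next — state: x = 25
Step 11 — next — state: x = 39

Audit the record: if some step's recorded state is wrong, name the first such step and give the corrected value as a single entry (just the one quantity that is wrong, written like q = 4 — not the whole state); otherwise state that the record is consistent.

step 6, x = 21

Recomputing the run from the initial state:
step 1: x = 5
step 2: x = 55
step 3: x = 15
step 4: x = 47
step 5: x = 33
step 6: x = 21
step 7: x = 19
step 8: x = 9
step 9: x = 17
step 10: x = 57
step 11: x = 25
The first disagreement with the record is at step 6, where the value should be x = 21.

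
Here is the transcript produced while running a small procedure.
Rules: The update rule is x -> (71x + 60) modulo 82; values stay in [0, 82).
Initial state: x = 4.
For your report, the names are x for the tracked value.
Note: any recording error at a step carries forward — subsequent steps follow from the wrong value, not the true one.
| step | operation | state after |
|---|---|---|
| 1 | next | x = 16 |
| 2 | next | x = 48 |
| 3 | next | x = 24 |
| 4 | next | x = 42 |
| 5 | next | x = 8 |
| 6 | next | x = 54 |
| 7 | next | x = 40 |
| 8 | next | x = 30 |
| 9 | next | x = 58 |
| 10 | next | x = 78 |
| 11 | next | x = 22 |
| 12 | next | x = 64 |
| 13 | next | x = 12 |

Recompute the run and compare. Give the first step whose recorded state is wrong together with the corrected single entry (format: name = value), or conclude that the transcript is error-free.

no error

step 1: x = (71*4 + 60) mod 82 = 16 -> no discrepancy
step 2: x = (71*16 + 60) mod 82 = 48 -> agrees with the transcript
step 3: x = (71*48 + 60) mod 82 = 24 -> verified
step 4: x = (71*24 + 60) mod 82 = 42 -> confirmed correct
step 5: x = (71*42 + 60) mod 82 = 8 -> agrees with the transcript
step 6: x = (71*8 + 60) mod 82 = 54 -> exactly as logged
step 7: x = (71*54 + 60) mod 82 = 40 -> exactly as logged
step 8: x = (71*40 + 60) mod 82 = 30 -> agrees with the transcript
step 9: x = (71*30 + 60) mod 82 = 58 -> confirmed correct
step 10: x = (71*58 + 60) mod 82 = 78 -> in agreement
step 11: x = (71*78 + 60) mod 82 = 22 -> same as recorded
step 12: x = (71*22 + 60) mod 82 = 64 -> verified
step 13: x = (71*64 + 60) mod 82 = 12 -> no discrepancy
Each recorded entry agrees with the recomputation.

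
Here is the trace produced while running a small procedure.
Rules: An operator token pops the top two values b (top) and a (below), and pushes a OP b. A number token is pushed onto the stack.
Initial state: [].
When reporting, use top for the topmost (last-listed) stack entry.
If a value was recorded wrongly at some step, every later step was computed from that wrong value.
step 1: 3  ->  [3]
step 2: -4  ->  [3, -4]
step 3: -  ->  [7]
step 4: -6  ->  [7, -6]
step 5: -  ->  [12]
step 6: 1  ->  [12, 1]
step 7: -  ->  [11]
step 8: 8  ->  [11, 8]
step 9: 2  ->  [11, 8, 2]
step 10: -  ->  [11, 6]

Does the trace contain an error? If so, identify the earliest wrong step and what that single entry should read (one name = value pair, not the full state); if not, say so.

step 5, top = 13

Recomputing the run from the initial state:
step 1: [3]
step 2: [3, -4]
step 3: [7]
step 4: [7, -6]
step 5: [13]
step 6: [13, 1]
step 7: [12]
step 8: [12, 8]
step 9: [12, 8, 2]
step 10: [12, 6]
The first disagreement with the trace is at step 5, where the value should be top = 13.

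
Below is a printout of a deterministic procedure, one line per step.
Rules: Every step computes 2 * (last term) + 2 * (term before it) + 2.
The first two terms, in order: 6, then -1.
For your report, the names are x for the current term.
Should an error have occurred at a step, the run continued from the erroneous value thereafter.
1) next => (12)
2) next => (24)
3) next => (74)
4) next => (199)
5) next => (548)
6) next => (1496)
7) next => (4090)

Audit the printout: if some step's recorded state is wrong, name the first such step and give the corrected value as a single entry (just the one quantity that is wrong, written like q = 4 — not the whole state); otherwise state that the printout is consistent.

Recomputing the run from the initial state:
step 1: x = 12
step 2: x = 24
step 3: x = 74
step 4: x = 198
step 5: x = 546
step 6: x = 1490
step 7: x = 4074
The first disagreement with the printout is at step 4, where the value should be x = 198.

step 4, x = 198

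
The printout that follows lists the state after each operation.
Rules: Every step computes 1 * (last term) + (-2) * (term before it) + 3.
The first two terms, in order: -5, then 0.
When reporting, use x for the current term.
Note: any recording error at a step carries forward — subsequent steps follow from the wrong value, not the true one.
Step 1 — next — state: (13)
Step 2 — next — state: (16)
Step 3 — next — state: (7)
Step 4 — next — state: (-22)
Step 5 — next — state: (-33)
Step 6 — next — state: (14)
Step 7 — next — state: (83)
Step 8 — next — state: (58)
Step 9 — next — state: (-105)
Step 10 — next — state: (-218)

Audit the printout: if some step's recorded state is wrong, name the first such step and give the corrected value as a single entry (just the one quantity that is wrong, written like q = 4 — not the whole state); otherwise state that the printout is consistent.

step 3, x = -7

step 1: x = 1*(0) + (-2)*(-5) + (3) = 13 -> same as recorded
step 2: x = 1*(13) + (-2)*(0) + (3) = 16 -> consistent with the printout
step 3: x = 1*(16) + (-2)*(13) + (3) = -7 -> the printout disagrees here
First incorrect step: 3; the correct value is x = -7.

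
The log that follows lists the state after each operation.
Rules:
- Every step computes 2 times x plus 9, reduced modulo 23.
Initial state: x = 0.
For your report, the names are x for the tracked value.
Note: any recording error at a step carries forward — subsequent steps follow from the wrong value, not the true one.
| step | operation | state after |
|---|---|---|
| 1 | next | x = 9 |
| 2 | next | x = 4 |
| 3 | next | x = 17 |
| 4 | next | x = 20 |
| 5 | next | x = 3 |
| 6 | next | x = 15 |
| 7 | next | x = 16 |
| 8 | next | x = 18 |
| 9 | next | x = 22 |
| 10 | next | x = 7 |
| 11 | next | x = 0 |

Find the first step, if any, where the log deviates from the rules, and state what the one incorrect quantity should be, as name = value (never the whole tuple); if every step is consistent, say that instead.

no error

Recomputing the run from the initial state:
step 1: x = 9
step 2: x = 4
step 3: x = 17
step 4: x = 20
step 5: x = 3
step 6: x = 15
step 7: x = 16
step 8: x = 18
step 9: x = 22
step 10: x = 7
step 11: x = 0
This matches the log at every step.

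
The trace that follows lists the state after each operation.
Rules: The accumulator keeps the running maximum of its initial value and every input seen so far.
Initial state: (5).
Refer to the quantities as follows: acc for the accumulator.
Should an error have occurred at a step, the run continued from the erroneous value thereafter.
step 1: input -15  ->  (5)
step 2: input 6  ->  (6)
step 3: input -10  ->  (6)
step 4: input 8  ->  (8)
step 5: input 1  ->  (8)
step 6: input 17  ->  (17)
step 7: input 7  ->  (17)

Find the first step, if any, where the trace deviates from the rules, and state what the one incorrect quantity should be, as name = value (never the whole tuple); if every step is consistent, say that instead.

Recomputing the run from the initial state:
step 1: acc = 5
step 2: acc = 6
step 3: acc = 6
step 4: acc = 8
step 5: acc = 8
step 6: acc = 17
step 7: acc = 17
This matches the trace at every step.

no error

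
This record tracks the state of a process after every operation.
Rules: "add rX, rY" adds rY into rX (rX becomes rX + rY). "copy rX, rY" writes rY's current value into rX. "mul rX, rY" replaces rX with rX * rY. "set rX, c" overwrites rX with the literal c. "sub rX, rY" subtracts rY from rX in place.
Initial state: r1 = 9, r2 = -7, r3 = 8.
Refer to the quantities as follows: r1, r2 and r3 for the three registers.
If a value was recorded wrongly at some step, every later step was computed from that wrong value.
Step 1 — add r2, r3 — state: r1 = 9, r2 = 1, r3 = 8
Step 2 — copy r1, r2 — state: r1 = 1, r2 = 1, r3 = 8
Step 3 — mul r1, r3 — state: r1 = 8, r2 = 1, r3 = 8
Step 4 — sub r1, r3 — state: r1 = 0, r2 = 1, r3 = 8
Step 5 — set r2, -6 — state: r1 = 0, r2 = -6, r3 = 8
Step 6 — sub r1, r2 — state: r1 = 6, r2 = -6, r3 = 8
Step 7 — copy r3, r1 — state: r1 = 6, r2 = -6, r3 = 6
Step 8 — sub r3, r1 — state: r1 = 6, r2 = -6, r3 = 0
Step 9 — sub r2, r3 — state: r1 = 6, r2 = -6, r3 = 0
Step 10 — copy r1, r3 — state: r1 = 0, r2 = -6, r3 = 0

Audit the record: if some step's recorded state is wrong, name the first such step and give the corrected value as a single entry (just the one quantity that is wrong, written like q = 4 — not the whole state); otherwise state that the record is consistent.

Step 1: r2 = -7 + 8 = 1 — verified.
Step 2: r1 = 1 — verified.
Step 3: r1 = 1 * 8 = 8 — same as recorded.
Step 4: r1 = 8 - 8 = 0 — in agreement.
Step 5: r2 = -6 — agrees with the record.
Step 6: r1 = 0 - -6 = 6 — verified.
Step 7: r3 = 6 — checks out.
Step 8: r3 = 6 - 6 = 0 — no discrepancy.
Step 9: r2 = -6 - 0 = -6 — consistent with the record.
Step 10: r1 = 0 — consistent with the record.
All entries verified; no error found.

no error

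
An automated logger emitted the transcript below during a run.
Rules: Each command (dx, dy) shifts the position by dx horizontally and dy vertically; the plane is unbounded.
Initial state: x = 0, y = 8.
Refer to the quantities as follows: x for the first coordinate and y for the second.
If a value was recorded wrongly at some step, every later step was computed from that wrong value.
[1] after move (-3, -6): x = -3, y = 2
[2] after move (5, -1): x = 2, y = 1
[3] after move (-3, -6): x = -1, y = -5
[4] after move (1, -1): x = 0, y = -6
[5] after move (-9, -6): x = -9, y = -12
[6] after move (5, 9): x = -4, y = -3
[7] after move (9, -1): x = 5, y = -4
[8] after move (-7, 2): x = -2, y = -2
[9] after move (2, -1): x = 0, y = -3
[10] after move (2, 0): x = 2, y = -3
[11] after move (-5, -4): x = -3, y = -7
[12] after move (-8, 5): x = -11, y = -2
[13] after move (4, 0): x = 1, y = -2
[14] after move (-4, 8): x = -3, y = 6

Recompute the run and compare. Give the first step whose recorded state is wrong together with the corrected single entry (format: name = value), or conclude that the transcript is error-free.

step 13, x = -7

Recomputing the run from the initial state:
step 1: x = -3, y = 2
step 2: x = 2, y = 1
step 3: x = -1, y = -5
step 4: x = 0, y = -6
step 5: x = -9, y = -12
step 6: x = -4, y = -3
step 7: x = 5, y = -4
step 8: x = -2, y = -2
step 9: x = 0, y = -3
step 10: x = 2, y = -3
step 11: x = -3, y = -7
step 12: x = -11, y = -2
step 13: x = -7, y = -2
step 14: x = -11, y = 6
The first disagreement with the transcript is at step 13, where the value should be x = -7.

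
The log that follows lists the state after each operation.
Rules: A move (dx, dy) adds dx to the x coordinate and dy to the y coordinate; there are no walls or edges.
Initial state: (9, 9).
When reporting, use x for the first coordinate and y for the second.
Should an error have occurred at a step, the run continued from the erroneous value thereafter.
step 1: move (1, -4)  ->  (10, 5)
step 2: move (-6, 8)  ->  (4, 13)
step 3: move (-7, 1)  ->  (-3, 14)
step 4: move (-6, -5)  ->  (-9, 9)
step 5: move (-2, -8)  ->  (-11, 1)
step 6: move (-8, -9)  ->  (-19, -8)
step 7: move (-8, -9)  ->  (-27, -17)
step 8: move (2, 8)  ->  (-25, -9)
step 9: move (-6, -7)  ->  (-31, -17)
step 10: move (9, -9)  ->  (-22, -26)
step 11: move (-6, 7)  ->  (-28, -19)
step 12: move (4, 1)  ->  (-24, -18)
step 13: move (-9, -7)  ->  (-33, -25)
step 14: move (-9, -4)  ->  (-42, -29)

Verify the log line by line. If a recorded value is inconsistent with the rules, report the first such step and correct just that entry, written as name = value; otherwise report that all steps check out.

step 9, y = -16

Recomputing the run from the initial state:
step 1: x = 10, y = 5
step 2: x = 4, y = 13
step 3: x = -3, y = 14
step 4: x = -9, y = 9
step 5: x = -11, y = 1
step 6: x = -19, y = -8
step 7: x = -27, y = -17
step 8: x = -25, y = -9
step 9: x = -31, y = -16
step 10: x = -22, y = -25
step 11: x = -28, y = -18
step 12: x = -24, y = -17
step 13: x = -33, y = -24
step 14: x = -42, y = -28
The first disagreement with the log is at step 9, where the value should be y = -16.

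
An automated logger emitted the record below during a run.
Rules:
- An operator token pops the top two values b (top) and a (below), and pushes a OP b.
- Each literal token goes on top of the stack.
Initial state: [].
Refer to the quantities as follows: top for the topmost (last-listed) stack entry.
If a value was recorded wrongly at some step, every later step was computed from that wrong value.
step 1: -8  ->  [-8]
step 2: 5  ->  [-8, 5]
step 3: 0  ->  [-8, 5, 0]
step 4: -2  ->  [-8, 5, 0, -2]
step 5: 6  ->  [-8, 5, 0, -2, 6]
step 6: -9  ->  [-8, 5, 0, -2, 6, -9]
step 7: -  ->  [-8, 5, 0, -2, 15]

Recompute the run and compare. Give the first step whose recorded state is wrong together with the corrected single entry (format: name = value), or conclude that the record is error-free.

Step 1: push -8: top = -8 — verified.
Step 2: push 5: top = 5 — matches.
Step 3: push 0: top = 0 — exactly as logged.
Step 4: push -2: top = -2 — matches.
Step 5: push 6: top = 6 — matches.
Step 6: push -9: top = -9 — verified.
Step 7: 6 - -9 = 15 — consistent with the record.
The whole run recomputes cleanly — no discrepancies.

no error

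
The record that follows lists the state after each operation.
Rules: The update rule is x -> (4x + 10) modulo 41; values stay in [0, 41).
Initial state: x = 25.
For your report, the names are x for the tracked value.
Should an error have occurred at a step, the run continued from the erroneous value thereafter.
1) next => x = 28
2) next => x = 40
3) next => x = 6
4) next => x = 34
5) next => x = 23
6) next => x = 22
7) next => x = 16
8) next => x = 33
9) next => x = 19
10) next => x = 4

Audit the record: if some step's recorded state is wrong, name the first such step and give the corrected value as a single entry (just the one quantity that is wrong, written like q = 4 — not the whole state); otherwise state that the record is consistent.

step 1: x = (4*25 + 10) mod 41 = 28 -> consistent with the record
step 2: x = (4*28 + 10) mod 41 = 40 -> matches
step 3: x = (4*40 + 10) mod 41 = 6 -> checks out
step 4: x = (4*6 + 10) mod 41 = 34 -> no discrepancy
step 5: x = (4*34 + 10) mod 41 = 23 -> no discrepancy
step 6: x = (4*23 + 10) mod 41 = 20 -> first mismatch against the record
Conclusion: step 6 carries the first error; the entry should be x = 20.

step 6, x = 20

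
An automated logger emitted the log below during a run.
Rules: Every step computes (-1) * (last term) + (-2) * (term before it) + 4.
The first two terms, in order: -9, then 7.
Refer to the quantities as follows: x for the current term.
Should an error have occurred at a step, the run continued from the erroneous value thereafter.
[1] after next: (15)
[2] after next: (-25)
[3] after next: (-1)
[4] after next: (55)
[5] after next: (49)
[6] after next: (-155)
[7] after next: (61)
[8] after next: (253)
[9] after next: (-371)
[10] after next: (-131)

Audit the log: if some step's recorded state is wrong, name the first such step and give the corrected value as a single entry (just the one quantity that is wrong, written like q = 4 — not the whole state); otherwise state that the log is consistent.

step 5, x = -49

Recomputing the run from the initial state:
step 1: x = 15
step 2: x = -25
step 3: x = -1
step 4: x = 55
step 5: x = -49
step 6: x = -57
step 7: x = 159
step 8: x = -41
step 9: x = -273
step 10: x = 359
The first disagreement with the log is at step 5, where the value should be x = -49.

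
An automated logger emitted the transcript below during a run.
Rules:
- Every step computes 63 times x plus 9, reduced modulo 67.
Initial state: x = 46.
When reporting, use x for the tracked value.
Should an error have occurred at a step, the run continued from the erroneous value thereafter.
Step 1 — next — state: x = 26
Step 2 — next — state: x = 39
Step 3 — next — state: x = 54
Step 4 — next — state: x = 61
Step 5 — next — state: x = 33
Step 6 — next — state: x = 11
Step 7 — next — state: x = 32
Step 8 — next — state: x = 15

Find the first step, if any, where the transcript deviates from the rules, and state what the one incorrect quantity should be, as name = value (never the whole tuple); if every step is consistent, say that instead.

step 1: x = (63*46 + 9) mod 67 = 26 -> same as recorded
step 2: x = (63*26 + 9) mod 67 = 39 -> matches
step 3: x = (63*39 + 9) mod 67 = 54 -> agrees with the transcript
step 4: x = (63*54 + 9) mod 67 = 61 -> checks out
step 5: x = (63*61 + 9) mod 67 = 33 -> agrees with the transcript
step 6: x = (63*33 + 9) mod 67 = 11 -> consistent with the transcript
step 7: x = (63*11 + 9) mod 67 = 32 -> exactly as logged
step 8: x = (63*32 + 9) mod 67 = 15 -> verified
Each recorded entry agrees with the recomputation.

no error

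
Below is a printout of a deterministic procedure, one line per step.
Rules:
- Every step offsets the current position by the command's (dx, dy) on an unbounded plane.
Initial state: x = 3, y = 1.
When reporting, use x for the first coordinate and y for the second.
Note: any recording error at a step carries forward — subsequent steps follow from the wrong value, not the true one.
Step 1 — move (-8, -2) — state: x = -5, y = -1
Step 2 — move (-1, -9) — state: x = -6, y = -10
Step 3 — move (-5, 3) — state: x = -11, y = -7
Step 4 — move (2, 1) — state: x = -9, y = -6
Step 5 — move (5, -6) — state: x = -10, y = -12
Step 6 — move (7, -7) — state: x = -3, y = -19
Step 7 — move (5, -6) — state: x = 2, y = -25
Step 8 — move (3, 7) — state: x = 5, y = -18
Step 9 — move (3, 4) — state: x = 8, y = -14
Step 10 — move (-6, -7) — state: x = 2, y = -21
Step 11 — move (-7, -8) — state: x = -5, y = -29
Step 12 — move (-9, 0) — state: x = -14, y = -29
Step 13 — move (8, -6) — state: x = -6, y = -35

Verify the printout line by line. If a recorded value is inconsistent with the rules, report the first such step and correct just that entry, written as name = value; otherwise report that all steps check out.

step 5, x = -4

1. x = 3 + (-8) = -5, y = 1 + (-2) = -1 (confirmed correct)
2. x = -5 + (-1) = -6, y = -1 + (-9) = -10 (confirmed correct)
3. x = -6 + (-5) = -11, y = -10 + (3) = -7 (agrees with the printout)
4. x = -11 + (2) = -9, y = -7 + (1) = -6 (in agreement)
5. x = -9 + (5) = -4, y = -6 + (-6) = -12 (the recorded entry deviates here)
The earliest wrong entry is at step 5: it should read x = -4.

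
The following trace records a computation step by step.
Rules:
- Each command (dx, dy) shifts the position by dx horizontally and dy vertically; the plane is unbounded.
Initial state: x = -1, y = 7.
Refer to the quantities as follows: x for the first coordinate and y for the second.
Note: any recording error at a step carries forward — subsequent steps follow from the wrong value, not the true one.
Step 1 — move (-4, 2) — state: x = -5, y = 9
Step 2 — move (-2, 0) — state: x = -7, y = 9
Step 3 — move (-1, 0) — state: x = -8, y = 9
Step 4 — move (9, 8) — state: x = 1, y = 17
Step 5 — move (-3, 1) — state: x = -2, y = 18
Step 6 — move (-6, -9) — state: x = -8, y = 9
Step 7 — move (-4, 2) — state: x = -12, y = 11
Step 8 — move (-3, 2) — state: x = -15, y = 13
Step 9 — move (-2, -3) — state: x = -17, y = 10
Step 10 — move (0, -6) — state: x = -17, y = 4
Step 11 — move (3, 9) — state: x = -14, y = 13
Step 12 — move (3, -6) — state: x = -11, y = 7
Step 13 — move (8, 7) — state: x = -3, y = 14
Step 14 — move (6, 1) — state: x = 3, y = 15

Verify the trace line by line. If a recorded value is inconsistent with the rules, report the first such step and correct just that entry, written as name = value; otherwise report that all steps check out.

step 1: x = -1 + (-4) = -5, y = 7 + (2) = 9 -> in agreement
step 2: x = -5 + (-2) = -7, y = 9 + (0) = 9 -> same as recorded
step 3: x = -7 + (-1) = -8, y = 9 + (0) = 9 -> checks out
step 4: x = -8 + (9) = 1, y = 9 + (8) = 17 -> in agreement
step 5: x = 1 + (-3) = -2, y = 17 + (1) = 18 -> same as recorded
step 6: x = -2 + (-6) = -8, y = 18 + (-9) = 9 -> exactly as logged
step 7: x = -8 + (-4) = -12, y = 9 + (2) = 11 -> checks out
step 8: x = -12 + (-3) = -15, y = 11 + (2) = 13 -> confirmed correct
step 9: x = -15 + (-2) = -17, y = 13 + (-3) = 10 -> confirmed correct
step 10: x = -17 + (0) = -17, y = 10 + (-6) = 4 -> no discrepancy
step 11: x = -17 + (3) = -14, y = 4 + (9) = 13 -> consistent with the trace
step 12: x = -14 + (3) = -11, y = 13 + (-6) = 7 -> no discrepancy
step 13: x = -11 + (8) = -3, y = 7 + (7) = 14 -> no discrepancy
step 14: x = -3 + (6) = 3, y = 14 + (1) = 15 -> confirmed correct
All steps check out; nothing to correct.

no error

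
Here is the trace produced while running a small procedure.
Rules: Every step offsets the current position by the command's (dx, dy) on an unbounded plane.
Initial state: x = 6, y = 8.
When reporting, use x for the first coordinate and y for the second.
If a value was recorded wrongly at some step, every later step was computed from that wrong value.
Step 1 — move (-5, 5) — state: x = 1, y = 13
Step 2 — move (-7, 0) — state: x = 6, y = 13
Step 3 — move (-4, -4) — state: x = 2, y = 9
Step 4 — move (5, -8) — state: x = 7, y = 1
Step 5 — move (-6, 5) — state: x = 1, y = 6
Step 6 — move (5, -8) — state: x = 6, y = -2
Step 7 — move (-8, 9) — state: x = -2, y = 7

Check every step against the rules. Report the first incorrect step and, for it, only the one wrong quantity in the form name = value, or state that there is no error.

Recomputing the run from the initial state:
step 1: x = 1, y = 13
step 2: x = -6, y = 13
step 3: x = -10, y = 9
step 4: x = -5, y = 1
step 5: x = -11, y = 6
step 6: x = -6, y = -2
step 7: x = -14, y = 7
The first disagreement with the trace is at step 2, where the value should be x = -6.

step 2, x = -6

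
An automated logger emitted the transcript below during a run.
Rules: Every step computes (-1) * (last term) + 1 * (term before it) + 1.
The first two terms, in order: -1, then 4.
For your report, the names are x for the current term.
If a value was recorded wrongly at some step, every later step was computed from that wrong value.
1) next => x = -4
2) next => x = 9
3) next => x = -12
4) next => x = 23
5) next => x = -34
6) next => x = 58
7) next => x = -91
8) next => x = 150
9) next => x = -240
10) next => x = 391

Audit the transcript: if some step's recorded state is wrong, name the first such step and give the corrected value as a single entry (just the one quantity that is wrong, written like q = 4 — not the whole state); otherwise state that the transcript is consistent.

Recomputing the run from the initial state:
step 1: x = -4
step 2: x = 9
step 3: x = -12
step 4: x = 22
step 5: x = -33
step 6: x = 56
step 7: x = -88
step 8: x = 145
step 9: x = -232
step 10: x = 378
The first disagreement with the transcript is at step 4, where the value should be x = 22.

step 4, x = 22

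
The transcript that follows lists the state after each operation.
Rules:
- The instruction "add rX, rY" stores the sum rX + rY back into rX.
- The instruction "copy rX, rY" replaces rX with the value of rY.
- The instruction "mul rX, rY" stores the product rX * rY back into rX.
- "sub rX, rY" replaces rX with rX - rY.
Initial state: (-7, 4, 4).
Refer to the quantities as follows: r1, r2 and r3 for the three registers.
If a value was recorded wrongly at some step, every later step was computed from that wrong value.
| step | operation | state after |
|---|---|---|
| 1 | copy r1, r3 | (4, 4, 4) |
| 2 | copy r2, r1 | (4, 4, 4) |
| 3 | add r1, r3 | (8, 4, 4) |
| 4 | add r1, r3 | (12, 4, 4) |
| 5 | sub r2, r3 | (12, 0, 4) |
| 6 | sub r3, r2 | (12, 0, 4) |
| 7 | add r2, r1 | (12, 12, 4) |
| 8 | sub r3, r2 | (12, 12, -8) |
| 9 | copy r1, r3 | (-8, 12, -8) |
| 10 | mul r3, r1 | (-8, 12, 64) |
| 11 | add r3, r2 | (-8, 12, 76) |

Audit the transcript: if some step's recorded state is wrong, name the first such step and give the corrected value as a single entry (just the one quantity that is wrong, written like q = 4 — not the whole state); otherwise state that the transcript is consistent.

Recomputing the run from the initial state:
step 1: r1 = 4, r2 = 4, r3 = 4
step 2: r1 = 4, r2 = 4, r3 = 4
step 3: r1 = 8, r2 = 4, r3 = 4
step 4: r1 = 12, r2 = 4, r3 = 4
step 5: r1 = 12, r2 = 0, r3 = 4
step 6: r1 = 12, r2 = 0, r3 = 4
step 7: r1 = 12, r2 = 12, r3 = 4
step 8: r1 = 12, r2 = 12, r3 = -8
step 9: r1 = -8, r2 = 12, r3 = -8
step 10: r1 = -8, r2 = 12, r3 = 64
step 11: r1 = -8, r2 = 12, r3 = 76
This matches the transcript at every step.

no error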